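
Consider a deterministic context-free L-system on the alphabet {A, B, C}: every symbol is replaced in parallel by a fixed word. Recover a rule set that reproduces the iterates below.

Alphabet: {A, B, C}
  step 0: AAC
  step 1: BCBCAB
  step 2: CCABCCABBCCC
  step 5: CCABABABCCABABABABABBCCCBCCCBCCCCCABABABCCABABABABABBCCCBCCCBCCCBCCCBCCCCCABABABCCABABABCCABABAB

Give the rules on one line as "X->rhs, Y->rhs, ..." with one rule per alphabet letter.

  step 1 ⇒ step 2: BCBCAB ⇒ CC·AB·CC·AB·BC·CC
    A ↦ BC
    B ↦ CC
    C ↦ AB

A->BC, B->CC, C->AB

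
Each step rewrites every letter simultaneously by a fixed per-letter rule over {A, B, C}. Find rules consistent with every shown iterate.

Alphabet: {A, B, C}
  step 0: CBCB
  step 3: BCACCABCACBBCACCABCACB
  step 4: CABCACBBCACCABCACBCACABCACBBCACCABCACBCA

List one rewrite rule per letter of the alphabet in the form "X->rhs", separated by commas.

  step 3 ⇒ step 4: BCACCABCACBBCACCABCACB ⇒ CA·B·CAC·B·B·CAC·CA·B·CAC·B·CA·CA·B·CAC·B·B·CAC·CA·B·CAC·B·CA
    A ↦ CAC
    B ↦ CA
    C ↦ B

A->CAC, B->CA, C->B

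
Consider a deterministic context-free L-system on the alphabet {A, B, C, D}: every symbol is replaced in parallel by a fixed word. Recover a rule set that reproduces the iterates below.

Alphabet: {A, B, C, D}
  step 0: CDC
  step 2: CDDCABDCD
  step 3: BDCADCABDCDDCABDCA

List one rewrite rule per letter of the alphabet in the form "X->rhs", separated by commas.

  step 2 ⇒ step 3: CDDCABDCD ⇒ B·DCA·DCA·B·D·CD·DCA·B·DCA
    A ↦ D
    B ↦ CD
    C ↦ B
    D ↦ DCA

A->D, B->CD, C->B, D->DCA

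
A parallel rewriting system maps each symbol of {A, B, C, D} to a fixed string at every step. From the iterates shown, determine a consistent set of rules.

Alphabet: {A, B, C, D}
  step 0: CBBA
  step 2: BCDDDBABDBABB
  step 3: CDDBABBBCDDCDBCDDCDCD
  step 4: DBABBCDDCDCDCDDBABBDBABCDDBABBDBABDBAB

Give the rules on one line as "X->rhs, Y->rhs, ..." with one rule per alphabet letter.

A->D, B->CD, C->DBA, D->B

  step 3 ⇒ step 4: CDDBABBBCDDCDBCDDCDCD ⇒ DBA·B·B·CD·D·CD·CD·CD·DBA·B·B·DBA·B·CD·DBA·B·B·DBA·B·DBA·B
    A ↦ D
    B ↦ CD
    C ↦ DBA
    D ↦ B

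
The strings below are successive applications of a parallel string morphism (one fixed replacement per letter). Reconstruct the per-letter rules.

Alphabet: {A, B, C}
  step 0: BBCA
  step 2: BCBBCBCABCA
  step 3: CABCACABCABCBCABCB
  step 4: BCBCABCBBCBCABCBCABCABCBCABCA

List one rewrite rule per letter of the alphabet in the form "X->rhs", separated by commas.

A->CB, B->CA, C->B

  step 3 ⇒ step 4: CABCACABCABCBCABCB ⇒ B·CB·CA·B·CB·B·CB·CA·B·CB·CA·B·CA·B·CB·CA·B·CA
    A ↦ CB
    B ↦ CA
    C ↦ B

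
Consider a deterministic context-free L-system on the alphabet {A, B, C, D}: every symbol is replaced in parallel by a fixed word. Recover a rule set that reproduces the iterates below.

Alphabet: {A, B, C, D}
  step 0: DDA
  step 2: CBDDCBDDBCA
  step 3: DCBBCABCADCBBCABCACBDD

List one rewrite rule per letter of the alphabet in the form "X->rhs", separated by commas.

  step 2 ⇒ step 3: CBDDCBDDBCA ⇒ D·CB·BCA·BCA·D·CB·BCA·BCA·CB·D·D
    A ↦ D
    B ↦ CB
    C ↦ D
    D ↦ BCA

A->D, B->CB, C->D, D->BCA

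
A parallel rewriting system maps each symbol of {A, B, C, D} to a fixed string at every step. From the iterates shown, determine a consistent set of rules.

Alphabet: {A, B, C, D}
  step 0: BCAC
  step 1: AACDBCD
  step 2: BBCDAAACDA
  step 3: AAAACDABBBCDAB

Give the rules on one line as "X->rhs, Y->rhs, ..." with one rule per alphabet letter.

A->B, B->AA, C->CD, D->A

  step 2 ⇒ step 3: BBCDAAACDA ⇒ AA·AA·CD·A·B·B·B·CD·A·B
    A ↦ B
    B ↦ AA
    C ↦ CD
    D ↦ A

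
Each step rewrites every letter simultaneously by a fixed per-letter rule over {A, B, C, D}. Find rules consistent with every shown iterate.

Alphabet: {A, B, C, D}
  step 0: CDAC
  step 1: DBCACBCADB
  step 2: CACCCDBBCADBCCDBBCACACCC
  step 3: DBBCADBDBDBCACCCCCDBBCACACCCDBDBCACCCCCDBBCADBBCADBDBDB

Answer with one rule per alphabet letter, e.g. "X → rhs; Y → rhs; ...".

A->BCA, B->CC, C->DB, D->CAC

  step 2 ⇒ step 3: CACCCDBBCADBCCDBBCACACCC ⇒ DB·BCA·DB·DB·DB·CAC·CC·CC·DB·BCA·CAC·CC·DB·DB·CAC·CC·CC·DB·BCA·DB·BCA·DB·DB·DB
    A ↦ BCA
    B ↦ CC
    C ↦ DB
    D ↦ CAC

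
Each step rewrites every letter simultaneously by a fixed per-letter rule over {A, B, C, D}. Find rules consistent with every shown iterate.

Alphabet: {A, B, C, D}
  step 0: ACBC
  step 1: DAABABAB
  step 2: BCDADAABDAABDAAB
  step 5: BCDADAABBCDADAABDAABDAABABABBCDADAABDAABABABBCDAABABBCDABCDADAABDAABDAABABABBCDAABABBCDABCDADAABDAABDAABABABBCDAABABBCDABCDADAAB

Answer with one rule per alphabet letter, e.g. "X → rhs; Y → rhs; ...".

A->DA, B->AB, C->AB, D->BC

  step 1 ⇒ step 2: DAABABAB ⇒ BC·DA·DA·AB·DA·AB·DA·AB
    A ↦ DA
    B ↦ AB
    D ↦ BC
  step 0 ⇒ step 1: ACBC ⇒ DA·AB·AB·AB
    C ↦ AB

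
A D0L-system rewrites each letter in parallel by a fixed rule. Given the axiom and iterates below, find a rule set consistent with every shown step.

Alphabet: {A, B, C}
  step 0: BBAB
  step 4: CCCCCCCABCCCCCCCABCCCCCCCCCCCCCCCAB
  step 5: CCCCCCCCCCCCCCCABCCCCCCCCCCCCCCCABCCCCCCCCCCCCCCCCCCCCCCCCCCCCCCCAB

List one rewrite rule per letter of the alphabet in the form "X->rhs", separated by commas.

A->C, B->AB, C->CC

  step 4 ⇒ step 5: CCCCCCCABCCCCCCCABCCCCCCCCCCCCCCCAB ⇒ CC·CC·CC·CC·CC·CC·CC·C·AB·CC·CC·CC·CC·CC·CC·CC·C·AB·CC·CC·CC·CC·CC·CC·CC·CC·CC·CC·CC·CC·CC·CC·CC·C·AB
    A ↦ C
    B ↦ AB
    C ↦ CC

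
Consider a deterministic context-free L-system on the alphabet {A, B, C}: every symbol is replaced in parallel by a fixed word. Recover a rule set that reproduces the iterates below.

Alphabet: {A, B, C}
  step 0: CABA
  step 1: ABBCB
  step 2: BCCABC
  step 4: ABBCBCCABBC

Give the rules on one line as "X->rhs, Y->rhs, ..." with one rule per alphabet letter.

A->B, B->C, C->AB

  step 1 ⇒ step 2: ABBCB ⇒ B·C·C·AB·C
    A ↦ B
    B ↦ C
    C ↦ AB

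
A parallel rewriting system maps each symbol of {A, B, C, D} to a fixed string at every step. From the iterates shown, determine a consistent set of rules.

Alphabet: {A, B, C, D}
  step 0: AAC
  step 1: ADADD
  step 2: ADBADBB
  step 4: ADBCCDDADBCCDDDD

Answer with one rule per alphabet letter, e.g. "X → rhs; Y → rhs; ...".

A->AD, B->CC, C->D, D->B

  step 1 ⇒ step 2: ADADD ⇒ AD·B·AD·B·B
    A ↦ AD
    D ↦ B
    B ↦ CC  (constrained at step 2)
  step 0 ⇒ step 1: AAC ⇒ AD·AD·D
    C ↦ D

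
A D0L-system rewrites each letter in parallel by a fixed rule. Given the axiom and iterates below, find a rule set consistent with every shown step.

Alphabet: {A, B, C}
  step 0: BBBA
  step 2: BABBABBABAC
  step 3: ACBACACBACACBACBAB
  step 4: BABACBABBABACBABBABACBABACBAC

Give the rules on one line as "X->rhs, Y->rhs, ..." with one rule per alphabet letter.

A->B, B->AC, C->AB

  step 3 ⇒ step 4: ACBACACBACACBACBAB ⇒ B·AB·AC·B·AB·B·AB·AC·B·AB·B·AB·AC·B·AB·AC·B·AC
    A ↦ B
    B ↦ AC
    C ↦ AB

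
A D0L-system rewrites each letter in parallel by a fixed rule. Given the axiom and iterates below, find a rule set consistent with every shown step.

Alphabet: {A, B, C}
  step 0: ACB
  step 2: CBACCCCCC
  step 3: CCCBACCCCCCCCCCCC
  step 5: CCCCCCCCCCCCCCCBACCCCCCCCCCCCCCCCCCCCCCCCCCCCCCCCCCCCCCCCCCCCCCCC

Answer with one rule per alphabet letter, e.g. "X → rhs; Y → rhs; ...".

A->BA, B->C, C->CC

  step 2 ⇒ step 3: CBACCCCCC ⇒ CC·C·BA·CC·CC·CC·CC·CC·CC
    A ↦ BA
    B ↦ C
    C ↦ CC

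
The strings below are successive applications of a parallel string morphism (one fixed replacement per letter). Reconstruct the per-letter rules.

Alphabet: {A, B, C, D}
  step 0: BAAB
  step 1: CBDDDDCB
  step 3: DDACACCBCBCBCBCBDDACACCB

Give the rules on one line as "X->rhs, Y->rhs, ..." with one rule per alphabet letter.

A->DD, B->CB, C->AC, D->B

  step 0 ⇒ step 1: BAAB ⇒ CB·DD·DD·CB
    A ↦ DD
    B ↦ CB
    C ↦ AC  (constrained at step 1)
    D ↦ B  (constrained at step 1)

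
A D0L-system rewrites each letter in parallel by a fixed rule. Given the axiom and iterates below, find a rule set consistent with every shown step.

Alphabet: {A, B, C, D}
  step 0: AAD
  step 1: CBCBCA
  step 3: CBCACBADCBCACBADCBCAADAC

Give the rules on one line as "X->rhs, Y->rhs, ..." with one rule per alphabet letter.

  step 0 ⇒ step 1: AAD ⇒ CB·CB·CA
    A ↦ CB
    D ↦ CA
    B ↦ AC  (constrained at step 1)
    C ↦ AD  (constrained at step 1)

A->CB, B->AC, C->AD, D->CA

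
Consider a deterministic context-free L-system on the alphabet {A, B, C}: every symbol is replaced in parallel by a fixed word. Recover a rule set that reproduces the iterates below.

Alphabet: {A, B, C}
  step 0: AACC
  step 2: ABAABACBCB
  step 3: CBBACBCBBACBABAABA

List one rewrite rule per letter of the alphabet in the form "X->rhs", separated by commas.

A->CB, B->BA, C->A

  step 2 ⇒ step 3: ABAABACBCB ⇒ CB·BA·CB·CB·BA·CB·A·BA·A·BA
    A ↦ CB
    B ↦ BA
    C ↦ A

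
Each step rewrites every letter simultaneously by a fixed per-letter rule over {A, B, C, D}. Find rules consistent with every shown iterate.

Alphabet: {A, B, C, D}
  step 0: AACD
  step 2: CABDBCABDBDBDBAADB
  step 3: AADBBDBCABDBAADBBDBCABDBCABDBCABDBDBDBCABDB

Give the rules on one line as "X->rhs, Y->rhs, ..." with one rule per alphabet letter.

  step 2 ⇒ step 3: CABDBCABDBDBDBAADB ⇒ AA·DB·BDB·CA·BDB·AA·DB·BDB·CA·BDB·CA·BDB·CA·BDB·DB·DB·CA·BDB
    A ↦ DB
    B ↦ BDB
    C ↦ AA
    D ↦ CA

A->DB, B->BDB, C->AA, D->CA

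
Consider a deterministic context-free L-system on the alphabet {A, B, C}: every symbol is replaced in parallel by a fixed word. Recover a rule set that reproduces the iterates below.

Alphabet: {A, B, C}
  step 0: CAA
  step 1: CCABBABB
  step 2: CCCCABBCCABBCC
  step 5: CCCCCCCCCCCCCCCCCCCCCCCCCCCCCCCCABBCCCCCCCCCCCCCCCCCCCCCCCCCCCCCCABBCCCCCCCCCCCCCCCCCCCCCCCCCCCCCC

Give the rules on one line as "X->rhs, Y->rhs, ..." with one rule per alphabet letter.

  step 1 ⇒ step 2: CCABBABB ⇒ CC·CC·ABB·C·C·ABB·C·C
    A ↦ ABB
    B ↦ C
    C ↦ CC

A->ABB, B->C, C->CC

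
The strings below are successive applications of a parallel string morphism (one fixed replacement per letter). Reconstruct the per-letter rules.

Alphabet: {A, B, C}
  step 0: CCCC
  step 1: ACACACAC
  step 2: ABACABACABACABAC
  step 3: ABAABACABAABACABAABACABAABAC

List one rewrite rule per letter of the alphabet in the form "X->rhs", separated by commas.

A->AB, B->A, C->AC

  step 2 ⇒ step 3: ABACABACABACABAC ⇒ AB·A·AB·AC·AB·A·AB·AC·AB·A·AB·AC·AB·A·AB·AC
    A ↦ AB
    B ↦ A
    C ↦ AC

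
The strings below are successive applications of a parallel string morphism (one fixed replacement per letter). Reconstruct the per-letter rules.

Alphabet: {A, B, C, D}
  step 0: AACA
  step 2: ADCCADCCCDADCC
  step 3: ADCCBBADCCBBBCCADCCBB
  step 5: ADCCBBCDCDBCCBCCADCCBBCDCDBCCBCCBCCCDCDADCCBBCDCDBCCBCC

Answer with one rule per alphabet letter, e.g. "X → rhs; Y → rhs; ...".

A->AD, B->CD, C->B, D->CC

  step 2 ⇒ step 3: ADCCADCCCDADCC ⇒ AD·CC·B·B·AD·CC·B·B·B·CC·AD·CC·B·B
    A ↦ AD
    C ↦ B
    D ↦ CC
    B ↦ CD  (constrained at step 3)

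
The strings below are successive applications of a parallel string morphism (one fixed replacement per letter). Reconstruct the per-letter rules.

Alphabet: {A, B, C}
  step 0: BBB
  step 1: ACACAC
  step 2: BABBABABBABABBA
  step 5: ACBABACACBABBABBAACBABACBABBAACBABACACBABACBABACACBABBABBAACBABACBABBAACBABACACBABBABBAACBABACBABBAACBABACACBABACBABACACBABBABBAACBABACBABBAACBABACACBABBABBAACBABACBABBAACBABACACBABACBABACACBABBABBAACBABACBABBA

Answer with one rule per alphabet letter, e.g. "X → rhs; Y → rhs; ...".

  step 1 ⇒ step 2: ACACAC ⇒ BAB·BA·BAB·BA·BAB·BA
    A ↦ BAB
    C ↦ BA
  step 0 ⇒ step 1: BBB ⇒ AC·AC·AC
    B ↦ AC

A->BAB, B->AC, C->BA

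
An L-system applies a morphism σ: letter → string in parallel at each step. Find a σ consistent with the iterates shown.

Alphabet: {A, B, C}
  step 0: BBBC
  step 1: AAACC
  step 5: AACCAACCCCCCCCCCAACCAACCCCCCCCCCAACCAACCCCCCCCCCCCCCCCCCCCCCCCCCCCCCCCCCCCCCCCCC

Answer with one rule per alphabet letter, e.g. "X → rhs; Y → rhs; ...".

  step 0 ⇒ step 1: BBBC ⇒ A·A·A·CC
    B ↦ A
    C ↦ CC
    A ↦ BBC  (constrained at step 1)

A->BBC, B->A, C->CC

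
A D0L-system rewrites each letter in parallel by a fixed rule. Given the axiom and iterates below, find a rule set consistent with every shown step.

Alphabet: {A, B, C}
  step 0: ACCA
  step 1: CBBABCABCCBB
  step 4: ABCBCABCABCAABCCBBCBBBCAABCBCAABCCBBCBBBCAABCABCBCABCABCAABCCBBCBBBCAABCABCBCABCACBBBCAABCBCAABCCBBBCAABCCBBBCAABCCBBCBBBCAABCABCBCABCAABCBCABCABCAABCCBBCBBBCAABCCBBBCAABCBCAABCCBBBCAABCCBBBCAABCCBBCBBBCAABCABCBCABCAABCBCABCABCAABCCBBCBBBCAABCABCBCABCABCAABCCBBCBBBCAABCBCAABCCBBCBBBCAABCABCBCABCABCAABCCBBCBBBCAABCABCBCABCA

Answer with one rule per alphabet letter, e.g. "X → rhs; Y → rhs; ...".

A->CBB, B->BCA, C->ABC

  step 0 ⇒ step 1: ACCA ⇒ CBB·ABC·ABC·CBB
    A ↦ CBB
    C ↦ ABC
    B ↦ BCA  (constrained at step 1)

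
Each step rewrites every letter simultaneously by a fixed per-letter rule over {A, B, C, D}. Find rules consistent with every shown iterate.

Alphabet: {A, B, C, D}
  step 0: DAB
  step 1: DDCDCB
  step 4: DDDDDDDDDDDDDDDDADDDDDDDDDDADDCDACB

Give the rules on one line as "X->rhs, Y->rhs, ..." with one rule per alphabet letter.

  step 0 ⇒ step 1: DAB ⇒ DD·CD·CB
    A ↦ CD
    B ↦ CB
    D ↦ DD
    C ↦ A  (constrained at step 1)

A->CD, B->CB, C->A, D->DD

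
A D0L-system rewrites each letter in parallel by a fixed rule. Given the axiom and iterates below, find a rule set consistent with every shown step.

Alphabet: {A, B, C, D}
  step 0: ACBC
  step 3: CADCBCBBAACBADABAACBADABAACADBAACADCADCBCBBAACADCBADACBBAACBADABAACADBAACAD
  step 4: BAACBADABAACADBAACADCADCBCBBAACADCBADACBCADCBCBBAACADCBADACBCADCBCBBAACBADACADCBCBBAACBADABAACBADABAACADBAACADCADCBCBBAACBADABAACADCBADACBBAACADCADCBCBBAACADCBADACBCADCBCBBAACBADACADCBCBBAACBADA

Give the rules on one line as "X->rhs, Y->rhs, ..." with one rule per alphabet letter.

  step 3 ⇒ step 4: CADCBCBBAACBADABAACBADABAACADBAACADCADCBCBBAACADCBADACBBAACBADABAACADBAACAD ⇒ BAA·CB·ADA·BAA·CAD·BAA·CAD·CAD·CB·CB·BAA·CAD·CB·ADA·CB·CAD·CB·CB·BAA·CAD·CB·ADA·CB·CAD·CB·CB·BAA·CB·ADA·CAD·CB·CB·BAA·CB·ADA·BAA·CB·ADA·BAA·CAD·BAA·CAD·CAD·CB·CB·BAA·CB·ADA·BAA·CAD·CB·ADA·CB·BAA·CAD·CAD·CB·CB·BAA·CAD·CB·ADA·CB·CAD·CB·CB·BAA·CB·ADA·CAD·CB·CB·BAA·CB·ADA
    A ↦ CB
    B ↦ CAD
    C ↦ BAA
    D ↦ ADA

A->CB, B->CAD, C->BAA, D->ADA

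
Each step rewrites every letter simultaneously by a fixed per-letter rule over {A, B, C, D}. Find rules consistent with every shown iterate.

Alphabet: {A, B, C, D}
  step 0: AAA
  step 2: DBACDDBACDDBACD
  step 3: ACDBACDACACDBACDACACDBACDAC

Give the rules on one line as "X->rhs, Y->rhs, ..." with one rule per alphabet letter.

  step 2 ⇒ step 3: DBACDDBACDDBACD ⇒ AC·D·BAC·D·AC·AC·D·BAC·D·AC·AC·D·BAC·D·AC
    A ↦ BAC
    B ↦ D
    C ↦ D
    D ↦ AC

A->BAC, B->D, C->D, D->AC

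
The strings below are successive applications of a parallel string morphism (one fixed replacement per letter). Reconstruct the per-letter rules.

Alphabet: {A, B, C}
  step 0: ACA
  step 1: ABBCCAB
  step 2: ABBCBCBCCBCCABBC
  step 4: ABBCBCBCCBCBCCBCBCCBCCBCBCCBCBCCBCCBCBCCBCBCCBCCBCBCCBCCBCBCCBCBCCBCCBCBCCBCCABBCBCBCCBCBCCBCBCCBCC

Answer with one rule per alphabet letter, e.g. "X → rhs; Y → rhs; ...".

A->AB, B->BC, C->BCC

  step 1 ⇒ step 2: ABBCCAB ⇒ AB·BC·BC·BCC·BCC·AB·BC
    A ↦ AB
    B ↦ BC
    C ↦ BCC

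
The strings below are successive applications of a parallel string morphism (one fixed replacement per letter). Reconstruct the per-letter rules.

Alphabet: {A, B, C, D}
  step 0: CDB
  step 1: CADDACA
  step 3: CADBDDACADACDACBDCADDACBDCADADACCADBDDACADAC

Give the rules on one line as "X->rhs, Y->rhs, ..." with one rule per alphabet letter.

  step 0 ⇒ step 1: CDB ⇒ CAD·DAC·A
    B ↦ A
    C ↦ CAD
    D ↦ DAC
    A ↦ BD  (constrained at step 1)

A->BD, B->A, C->CAD, D->DAC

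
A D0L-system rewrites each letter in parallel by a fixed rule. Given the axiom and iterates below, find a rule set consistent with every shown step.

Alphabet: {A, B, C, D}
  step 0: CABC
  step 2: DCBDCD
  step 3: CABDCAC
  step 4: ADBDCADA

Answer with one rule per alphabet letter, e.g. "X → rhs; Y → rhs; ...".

A->D, B->BD, C->A, D->C

  step 3 ⇒ step 4: CABDCAC ⇒ A·D·BD·C·A·D·A
    A ↦ D
    B ↦ BD
    C ↦ A
    D ↦ C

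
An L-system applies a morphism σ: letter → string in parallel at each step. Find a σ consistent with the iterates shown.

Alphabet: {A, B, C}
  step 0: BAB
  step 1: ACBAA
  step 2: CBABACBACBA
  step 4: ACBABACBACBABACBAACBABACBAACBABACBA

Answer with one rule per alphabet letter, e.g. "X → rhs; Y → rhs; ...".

A->CBA, B->A, C->B

  step 1 ⇒ step 2: ACBAA ⇒ CBA·B·A·CBA·CBA
    A ↦ CBA
    B ↦ A
    C ↦ B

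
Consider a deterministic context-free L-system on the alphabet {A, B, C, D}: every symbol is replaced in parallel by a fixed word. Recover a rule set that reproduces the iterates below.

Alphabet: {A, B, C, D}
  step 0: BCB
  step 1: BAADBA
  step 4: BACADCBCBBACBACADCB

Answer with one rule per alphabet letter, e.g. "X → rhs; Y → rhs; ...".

  step 0 ⇒ step 1: BCB ⇒ BA·AD·BA
    B ↦ BA
    C ↦ AD
    A ↦ C  (constrained at step 1)
    D ↦ B  (constrained at step 1)

A->C, B->BA, C->AD, D->B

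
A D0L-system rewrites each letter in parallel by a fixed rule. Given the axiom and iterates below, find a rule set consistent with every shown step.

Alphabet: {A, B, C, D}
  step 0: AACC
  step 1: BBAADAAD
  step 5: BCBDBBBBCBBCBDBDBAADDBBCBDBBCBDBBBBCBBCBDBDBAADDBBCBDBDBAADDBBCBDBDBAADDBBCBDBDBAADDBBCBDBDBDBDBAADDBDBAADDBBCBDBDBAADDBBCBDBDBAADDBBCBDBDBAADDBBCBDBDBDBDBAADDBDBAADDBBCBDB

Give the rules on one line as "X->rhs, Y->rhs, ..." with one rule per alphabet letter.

  step 0 ⇒ step 1: AACC ⇒ B·B·AAD·AAD
    A ↦ B
    C ↦ AAD
    B ↦ DB  (constrained at step 1)
    D ↦ BCB  (constrained at step 1)

A->B, B->DB, C->AAD, D->BCB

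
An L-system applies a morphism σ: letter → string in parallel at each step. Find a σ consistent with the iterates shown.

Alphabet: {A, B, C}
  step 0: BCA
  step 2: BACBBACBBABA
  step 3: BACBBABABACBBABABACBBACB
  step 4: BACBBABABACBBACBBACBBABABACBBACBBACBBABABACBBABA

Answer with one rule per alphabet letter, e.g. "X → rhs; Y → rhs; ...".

A->CB, B->BA, C->BA

  step 3 ⇒ step 4: BACBBABABACBBABABACBBACB ⇒ BA·CB·BA·BA·BA·CB·BA·CB·BA·CB·BA·BA·BA·CB·BA·CB·BA·CB·BA·BA·BA·CB·BA·BA
    A ↦ CB
    B ↦ BA
    C ↦ BA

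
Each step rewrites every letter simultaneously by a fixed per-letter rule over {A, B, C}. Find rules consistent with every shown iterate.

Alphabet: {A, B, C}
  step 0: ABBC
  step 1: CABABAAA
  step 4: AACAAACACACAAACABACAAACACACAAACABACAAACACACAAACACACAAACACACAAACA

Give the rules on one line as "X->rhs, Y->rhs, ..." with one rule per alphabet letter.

A->CA, B->BA, C->AA

  step 0 ⇒ step 1: ABBC ⇒ CA·BA·BA·AA
    A ↦ CA
    B ↦ BA
    C ↦ AA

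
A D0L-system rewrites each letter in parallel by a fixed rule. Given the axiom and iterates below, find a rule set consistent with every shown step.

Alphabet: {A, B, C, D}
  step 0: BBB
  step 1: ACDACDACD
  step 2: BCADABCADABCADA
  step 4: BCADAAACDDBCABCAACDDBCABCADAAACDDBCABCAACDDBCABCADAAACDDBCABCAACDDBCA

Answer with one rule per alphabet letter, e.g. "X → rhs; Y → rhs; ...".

A->BCA, B->ACD, C->D, D->A

  step 1 ⇒ step 2: ACDACDACD ⇒ BCA·D·A·BCA·D·A·BCA·D·A
    A ↦ BCA
    C ↦ D
    D ↦ A
  step 0 ⇒ step 1: BBB ⇒ ACD·ACD·ACD
    B ↦ ACD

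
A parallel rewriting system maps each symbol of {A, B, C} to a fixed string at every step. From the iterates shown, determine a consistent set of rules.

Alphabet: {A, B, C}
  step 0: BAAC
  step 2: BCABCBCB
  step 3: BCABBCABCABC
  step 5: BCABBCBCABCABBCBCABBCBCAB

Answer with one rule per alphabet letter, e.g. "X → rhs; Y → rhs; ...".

A->B, B->BC, C->A

  step 2 ⇒ step 3: BCABCBCB ⇒ BC·A·B·BC·A·BC·A·BC
    A ↦ B
    B ↦ BC
    C ↦ A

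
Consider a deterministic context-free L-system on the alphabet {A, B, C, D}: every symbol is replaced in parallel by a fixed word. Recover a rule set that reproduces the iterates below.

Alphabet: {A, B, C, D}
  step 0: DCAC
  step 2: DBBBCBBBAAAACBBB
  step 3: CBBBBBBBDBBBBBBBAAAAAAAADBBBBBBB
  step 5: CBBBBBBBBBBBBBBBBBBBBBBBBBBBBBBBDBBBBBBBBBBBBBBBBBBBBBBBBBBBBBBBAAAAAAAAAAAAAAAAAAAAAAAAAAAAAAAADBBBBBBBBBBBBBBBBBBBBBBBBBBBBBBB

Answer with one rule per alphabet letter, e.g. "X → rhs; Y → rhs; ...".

  step 2 ⇒ step 3: DBBBCBBBAAAACBBB ⇒ CB·BB·BB·BB·DB·BB·BB·BB·AA·AA·AA·AA·DB·BB·BB·BB
    A ↦ AA
    B ↦ BB
    C ↦ DB
    D ↦ CB

A->AA, B->BB, C->DB, D->CB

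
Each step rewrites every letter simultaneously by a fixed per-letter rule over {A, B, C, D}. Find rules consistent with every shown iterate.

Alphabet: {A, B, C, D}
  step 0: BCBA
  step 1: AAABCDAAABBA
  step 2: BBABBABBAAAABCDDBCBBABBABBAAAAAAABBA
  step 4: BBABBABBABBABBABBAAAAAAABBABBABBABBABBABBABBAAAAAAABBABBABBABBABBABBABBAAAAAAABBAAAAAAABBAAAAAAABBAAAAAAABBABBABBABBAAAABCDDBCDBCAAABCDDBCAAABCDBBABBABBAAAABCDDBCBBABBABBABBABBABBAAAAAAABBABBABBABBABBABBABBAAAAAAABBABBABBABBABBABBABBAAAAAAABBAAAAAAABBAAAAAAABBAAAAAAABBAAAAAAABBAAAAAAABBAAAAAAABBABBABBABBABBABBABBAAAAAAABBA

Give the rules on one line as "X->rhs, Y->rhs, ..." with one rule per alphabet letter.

A->BBA, B->AAA, C->BCD, D->DBC

  step 1 ⇒ step 2: AAABCDAAABBA ⇒ BBA·BBA·BBA·AAA·BCD·DBC·BBA·BBA·BBA·AAA·AAA·BBA
    A ↦ BBA
    B ↦ AAA
    C ↦ BCD
    D ↦ DBC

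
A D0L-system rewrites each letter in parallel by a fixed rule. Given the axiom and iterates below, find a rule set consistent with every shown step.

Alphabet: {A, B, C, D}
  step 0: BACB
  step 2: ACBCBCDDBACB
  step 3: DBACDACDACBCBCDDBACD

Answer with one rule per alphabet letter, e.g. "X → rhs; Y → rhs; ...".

A->DB, B->CD, C->A, D->CB

  step 2 ⇒ step 3: ACBCBCDDBACB ⇒ DB·A·CD·A·CD·A·CB·CB·CD·DB·A·CD
    A ↦ DB
    B ↦ CD
    C ↦ A
    D ↦ CB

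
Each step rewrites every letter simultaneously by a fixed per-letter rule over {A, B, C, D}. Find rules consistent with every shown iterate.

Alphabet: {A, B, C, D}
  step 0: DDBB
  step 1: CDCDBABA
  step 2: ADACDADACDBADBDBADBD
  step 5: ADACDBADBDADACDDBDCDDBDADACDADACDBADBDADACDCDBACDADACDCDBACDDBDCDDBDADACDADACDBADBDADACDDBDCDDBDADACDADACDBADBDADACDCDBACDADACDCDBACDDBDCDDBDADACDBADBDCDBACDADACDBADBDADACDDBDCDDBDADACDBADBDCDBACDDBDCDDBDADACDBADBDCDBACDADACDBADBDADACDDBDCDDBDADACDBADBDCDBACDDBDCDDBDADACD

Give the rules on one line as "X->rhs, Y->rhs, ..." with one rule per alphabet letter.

  step 1 ⇒ step 2: CDCDBABA ⇒ ADA·CD·ADA·CD·BA·DBD·BA·DBD
    A ↦ DBD
    B ↦ BA
    C ↦ ADA
    D ↦ CD

A->DBD, B->BA, C->ADA, D->CD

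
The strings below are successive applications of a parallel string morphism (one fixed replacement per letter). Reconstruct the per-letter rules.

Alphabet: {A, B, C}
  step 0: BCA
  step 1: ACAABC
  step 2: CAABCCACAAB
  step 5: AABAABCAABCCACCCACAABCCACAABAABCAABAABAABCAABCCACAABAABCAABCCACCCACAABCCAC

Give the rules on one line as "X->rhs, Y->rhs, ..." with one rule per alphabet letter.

A->C, B->AC, C->AAB

  step 1 ⇒ step 2: ACAABC ⇒ C·AAB·C·C·AC·AAB
    A ↦ C
    B ↦ AC
    C ↦ AAB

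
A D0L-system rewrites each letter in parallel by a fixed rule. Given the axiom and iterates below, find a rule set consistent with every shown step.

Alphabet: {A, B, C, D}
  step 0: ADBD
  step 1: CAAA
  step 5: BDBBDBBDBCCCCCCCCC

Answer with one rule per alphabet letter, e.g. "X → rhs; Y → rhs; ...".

  step 0 ⇒ step 1: ADBD ⇒ C·A·A·A
    A ↦ C
    B ↦ A
    D ↦ A
    C ↦ BDB  (constrained at step 1)

A->C, B->A, C->BDB, D->A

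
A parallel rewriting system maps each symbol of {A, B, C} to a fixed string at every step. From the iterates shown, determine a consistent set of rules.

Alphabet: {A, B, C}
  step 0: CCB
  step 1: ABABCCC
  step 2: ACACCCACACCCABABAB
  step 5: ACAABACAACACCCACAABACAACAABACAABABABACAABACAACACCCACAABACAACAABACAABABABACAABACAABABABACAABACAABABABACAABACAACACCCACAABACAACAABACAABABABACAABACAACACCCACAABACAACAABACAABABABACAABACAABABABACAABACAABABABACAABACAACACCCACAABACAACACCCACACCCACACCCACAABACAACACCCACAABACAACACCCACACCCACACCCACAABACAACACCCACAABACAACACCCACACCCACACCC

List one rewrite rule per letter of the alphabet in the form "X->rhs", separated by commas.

A->ACA, B->CCC, C->AB

  step 1 ⇒ step 2: ABABCCC ⇒ ACA·CCC·ACA·CCC·AB·AB·AB
    A ↦ ACA
    B ↦ CCC
    C ↦ AB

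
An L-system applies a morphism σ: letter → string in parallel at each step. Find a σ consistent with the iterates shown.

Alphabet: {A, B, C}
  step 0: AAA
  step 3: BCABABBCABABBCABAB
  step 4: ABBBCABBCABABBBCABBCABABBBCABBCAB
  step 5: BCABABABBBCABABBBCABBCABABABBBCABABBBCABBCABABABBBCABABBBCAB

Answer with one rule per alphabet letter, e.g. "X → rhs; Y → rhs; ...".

A->BC, B->AB, C->B

  step 4 ⇒ step 5: ABBBCABBCABABBBCABBCABABBBCABBCAB ⇒ BC·AB·AB·AB·B·BC·AB·AB·B·BC·AB·BC·AB·AB·AB·B·BC·AB·AB·B·BC·AB·BC·AB·AB·AB·B·BC·AB·AB·B·BC·AB
    A ↦ BC
    B ↦ AB
    C ↦ B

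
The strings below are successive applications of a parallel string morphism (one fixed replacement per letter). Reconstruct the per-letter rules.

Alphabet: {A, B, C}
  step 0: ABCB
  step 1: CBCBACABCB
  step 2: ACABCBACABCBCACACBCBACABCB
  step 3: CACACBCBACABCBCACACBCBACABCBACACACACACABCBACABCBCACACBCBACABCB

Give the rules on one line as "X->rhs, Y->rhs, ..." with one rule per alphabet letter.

  step 2 ⇒ step 3: ACABCBACABCBCACACBCBACABCB ⇒ C·ACA·C·BCB·ACA·BCB·C·ACA·C·BCB·ACA·BCB·ACA·C·ACA·C·ACA·BCB·ACA·BCB·C·ACA·C·BCB·ACA·BCB
    A ↦ C
    B ↦ BCB
    C ↦ ACA

A->C, B->BCB, C->ACA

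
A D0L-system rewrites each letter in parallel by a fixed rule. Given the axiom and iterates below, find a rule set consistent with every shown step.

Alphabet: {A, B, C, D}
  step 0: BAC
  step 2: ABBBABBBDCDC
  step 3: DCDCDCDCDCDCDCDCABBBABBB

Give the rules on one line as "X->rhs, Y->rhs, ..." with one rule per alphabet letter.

  step 2 ⇒ step 3: ABBBABBBDCDC ⇒ DC·DC·DC·DC·DC·DC·DC·DC·AB·BB·AB·BB
    A ↦ DC
    B ↦ DC
    C ↦ BB
    D ↦ AB

A->DC, B->DC, C->BB, D->AB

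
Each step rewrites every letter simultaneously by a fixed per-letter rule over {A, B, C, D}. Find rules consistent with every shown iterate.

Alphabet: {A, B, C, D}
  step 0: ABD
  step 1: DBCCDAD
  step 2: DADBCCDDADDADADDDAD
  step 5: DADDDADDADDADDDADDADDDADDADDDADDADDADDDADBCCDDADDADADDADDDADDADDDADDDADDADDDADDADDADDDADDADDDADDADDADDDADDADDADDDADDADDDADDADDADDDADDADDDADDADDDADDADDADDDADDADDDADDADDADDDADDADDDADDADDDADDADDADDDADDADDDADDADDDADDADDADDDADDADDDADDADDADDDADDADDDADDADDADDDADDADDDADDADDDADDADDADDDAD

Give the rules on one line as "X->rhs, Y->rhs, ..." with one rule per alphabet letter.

  step 1 ⇒ step 2: DBCCDAD ⇒ DAD·BCC·DDA·DDA·DAD·D·DAD
    A ↦ D
    B ↦ BCC
    C ↦ DDA
    D ↦ DAD

A->D, B->BCC, C->DDA, D->DAD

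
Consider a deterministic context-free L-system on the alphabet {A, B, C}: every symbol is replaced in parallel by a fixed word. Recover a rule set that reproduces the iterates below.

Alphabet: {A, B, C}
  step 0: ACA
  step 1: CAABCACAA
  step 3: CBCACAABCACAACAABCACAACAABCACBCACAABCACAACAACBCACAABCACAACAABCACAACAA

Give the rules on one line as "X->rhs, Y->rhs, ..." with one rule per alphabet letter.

  step 0 ⇒ step 1: ACA ⇒ CAA·BCA·CAA
    A ↦ CAA
    C ↦ BCA
    B ↦ C  (constrained at step 1)

A->CAA, B->C, C->BCA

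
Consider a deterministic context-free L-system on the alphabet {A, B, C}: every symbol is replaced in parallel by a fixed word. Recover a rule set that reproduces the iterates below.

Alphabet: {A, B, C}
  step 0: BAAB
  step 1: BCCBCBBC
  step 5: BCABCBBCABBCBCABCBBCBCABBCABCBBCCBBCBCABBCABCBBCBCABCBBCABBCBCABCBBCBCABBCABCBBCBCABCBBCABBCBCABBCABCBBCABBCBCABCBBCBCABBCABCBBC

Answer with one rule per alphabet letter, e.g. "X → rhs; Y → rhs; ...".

  step 0 ⇒ step 1: BAAB ⇒ BC·CB·CB·BC
    A ↦ CB
    B ↦ BC
    C ↦ AB  (constrained at step 1)

A->CB, B->BC, C->AB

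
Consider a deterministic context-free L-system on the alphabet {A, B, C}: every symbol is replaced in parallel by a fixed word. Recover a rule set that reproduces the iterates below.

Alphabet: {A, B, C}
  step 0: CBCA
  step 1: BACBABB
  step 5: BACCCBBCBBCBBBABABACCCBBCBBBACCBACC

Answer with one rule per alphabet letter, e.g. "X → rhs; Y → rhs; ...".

  step 0 ⇒ step 1: CBCA ⇒ BA·C·BA·BB
    A ↦ BB
    B ↦ C
    C ↦ BA

A->BB, B->C, C->BA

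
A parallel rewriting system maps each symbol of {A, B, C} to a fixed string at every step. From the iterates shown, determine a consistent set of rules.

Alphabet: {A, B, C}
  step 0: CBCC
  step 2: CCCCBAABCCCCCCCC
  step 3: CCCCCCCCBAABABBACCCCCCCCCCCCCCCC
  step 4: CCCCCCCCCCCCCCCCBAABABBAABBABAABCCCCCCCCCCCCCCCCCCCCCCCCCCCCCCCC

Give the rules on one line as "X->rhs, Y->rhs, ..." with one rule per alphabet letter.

A->AB, B->BA, C->CC

  step 3 ⇒ step 4: CCCCCCCCBAABABBACCCCCCCCCCCCCCCC ⇒ CC·CC·CC·CC·CC·CC·CC·CC·BA·AB·AB·BA·AB·BA·BA·AB·CC·CC·CC·CC·CC·CC·CC·CC·CC·CC·CC·CC·CC·CC·CC·CC
    A ↦ AB
    B ↦ BA
    C ↦ CC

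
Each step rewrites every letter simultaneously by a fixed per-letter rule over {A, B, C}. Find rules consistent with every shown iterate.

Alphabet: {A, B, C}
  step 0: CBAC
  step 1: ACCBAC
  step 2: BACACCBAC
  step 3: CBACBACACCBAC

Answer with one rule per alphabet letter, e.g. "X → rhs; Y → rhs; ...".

A->B, B->C, C->AC

  step 2 ⇒ step 3: BACACCBAC ⇒ C·B·AC·B·AC·AC·C·B·AC
    A ↦ B
    B ↦ C
    C ↦ AC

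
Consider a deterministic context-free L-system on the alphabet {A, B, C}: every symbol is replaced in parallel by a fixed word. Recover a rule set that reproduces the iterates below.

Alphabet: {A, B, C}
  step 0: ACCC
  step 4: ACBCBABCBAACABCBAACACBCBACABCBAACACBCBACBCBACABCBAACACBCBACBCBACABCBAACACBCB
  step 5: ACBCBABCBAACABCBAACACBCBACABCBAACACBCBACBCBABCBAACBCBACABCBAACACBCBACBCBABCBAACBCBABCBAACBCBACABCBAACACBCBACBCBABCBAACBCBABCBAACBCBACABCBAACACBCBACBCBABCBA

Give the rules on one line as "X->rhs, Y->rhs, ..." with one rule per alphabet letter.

A->AC, B->A, C->BCB

  step 4 ⇒ step 5: ACBCBABCBAACABCBAACACBCBACABCBAACACBCBACBCBACABCBAACACBCBACBCBACABCBAACACBCB ⇒ AC·BCB·A·BCB·A·AC·A·BCB·A·AC·AC·BCB·AC·A·BCB·A·AC·AC·BCB·AC·BCB·A·BCB·A·AC·BCB·AC·A·BCB·A·AC·AC·BCB·AC·BCB·A·BCB·A·AC·BCB·A·BCB·A·AC·BCB·AC·A·BCB·A·AC·AC·BCB·AC·BCB·A·BCB·A·AC·BCB·A·BCB·A·AC·BCB·AC·A·BCB·A·AC·AC·BCB·AC·BCB·A·BCB·A
    A ↦ AC
    B ↦ A
    C ↦ BCB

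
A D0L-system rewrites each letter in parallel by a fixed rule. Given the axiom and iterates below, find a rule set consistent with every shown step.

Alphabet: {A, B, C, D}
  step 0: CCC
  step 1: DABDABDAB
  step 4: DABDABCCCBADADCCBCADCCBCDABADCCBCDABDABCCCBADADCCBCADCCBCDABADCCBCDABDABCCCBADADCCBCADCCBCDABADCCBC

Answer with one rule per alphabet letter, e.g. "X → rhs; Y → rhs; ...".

  step 0 ⇒ step 1: CCC ⇒ DAB·DAB·DAB
    C ↦ DAB
    A ↦ CCB  (constrained at step 1)
    B ↦ C  (constrained at step 1)
    D ↦ AD  (constrained at step 1)

A->CCB, B->C, C->DAB, D->AD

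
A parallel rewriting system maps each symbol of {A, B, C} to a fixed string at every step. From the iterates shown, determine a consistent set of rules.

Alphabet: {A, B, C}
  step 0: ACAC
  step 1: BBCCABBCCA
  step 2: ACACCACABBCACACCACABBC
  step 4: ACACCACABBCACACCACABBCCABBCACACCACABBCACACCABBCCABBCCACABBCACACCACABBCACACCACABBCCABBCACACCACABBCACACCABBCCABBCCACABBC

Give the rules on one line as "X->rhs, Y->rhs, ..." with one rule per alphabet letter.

A->BBC, B->AC, C->CA

  step 1 ⇒ step 2: BBCCABBCCA ⇒ AC·AC·CA·CA·BBC·AC·AC·CA·CA·BBC
    A ↦ BBC
    B ↦ AC
    C ↦ CA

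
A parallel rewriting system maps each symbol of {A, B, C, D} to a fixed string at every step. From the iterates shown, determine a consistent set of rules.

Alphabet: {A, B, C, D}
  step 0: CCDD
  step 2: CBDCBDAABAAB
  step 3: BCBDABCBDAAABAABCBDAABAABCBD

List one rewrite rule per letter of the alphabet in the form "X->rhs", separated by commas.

A->AAB, B->CBD, C->B, D->A

  step 2 ⇒ step 3: CBDCBDAABAAB ⇒ B·CBD·A·B·CBD·A·AAB·AAB·CBD·AAB·AAB·CBD
    A ↦ AAB
    B ↦ CBD
    C ↦ B
    D ↦ A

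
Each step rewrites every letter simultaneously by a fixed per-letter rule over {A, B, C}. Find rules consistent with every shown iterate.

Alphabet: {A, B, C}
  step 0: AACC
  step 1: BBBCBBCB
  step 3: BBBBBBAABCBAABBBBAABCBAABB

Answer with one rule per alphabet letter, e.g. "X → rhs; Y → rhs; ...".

A->B, B->AA, C->BCB

  step 0 ⇒ step 1: AACC ⇒ B·B·BCB·BCB
    A ↦ B
    C ↦ BCB
    B ↦ AA  (constrained at step 1)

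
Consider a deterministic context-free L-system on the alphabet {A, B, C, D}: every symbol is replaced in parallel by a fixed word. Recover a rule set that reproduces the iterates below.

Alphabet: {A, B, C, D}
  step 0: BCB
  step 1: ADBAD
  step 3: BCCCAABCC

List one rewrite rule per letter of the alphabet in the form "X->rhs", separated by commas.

  step 0 ⇒ step 1: BCB ⇒ AD·B·AD
    B ↦ AD
    C ↦ B
    A ↦ C  (constrained at step 1)
    D ↦ AA  (constrained at step 1)

A->C, B->AD, C->B, D->AA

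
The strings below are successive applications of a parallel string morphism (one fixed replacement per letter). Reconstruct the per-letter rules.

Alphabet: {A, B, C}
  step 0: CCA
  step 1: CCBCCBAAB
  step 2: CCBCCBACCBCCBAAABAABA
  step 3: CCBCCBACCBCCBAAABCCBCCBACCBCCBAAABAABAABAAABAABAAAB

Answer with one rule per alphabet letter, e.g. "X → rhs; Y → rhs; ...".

A->AAB, B->A, C->CCB

  step 2 ⇒ step 3: CCBCCBACCBCCBAAABAABA ⇒ CCB·CCB·A·CCB·CCB·A·AAB·CCB·CCB·A·CCB·CCB·A·AAB·AAB·AAB·A·AAB·AAB·A·AAB
    A ↦ AAB
    B ↦ A
    C ↦ CCB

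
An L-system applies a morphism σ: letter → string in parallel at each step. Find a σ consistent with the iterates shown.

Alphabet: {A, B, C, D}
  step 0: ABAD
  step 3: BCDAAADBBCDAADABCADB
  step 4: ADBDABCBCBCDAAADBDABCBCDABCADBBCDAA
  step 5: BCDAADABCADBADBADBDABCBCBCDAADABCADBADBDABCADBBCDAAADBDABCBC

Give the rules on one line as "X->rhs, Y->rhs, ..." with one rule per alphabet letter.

  step 4 ⇒ step 5: ADBDABCBCBCDAAADBDABCBCDABCADBBCDAA ⇒ BC·DA·A·DA·BC·A·DB·A·DB·A·DB·DA·BC·BC·BC·DA·A·DA·BC·A·DB·A·DB·DA·BC·A·DB·BC·DA·A·A·DB·DA·BC·BC
    A ↦ BC
    B ↦ A
    C ↦ DB
    D ↦ DA

A->BC, B->A, C->DB, D->DA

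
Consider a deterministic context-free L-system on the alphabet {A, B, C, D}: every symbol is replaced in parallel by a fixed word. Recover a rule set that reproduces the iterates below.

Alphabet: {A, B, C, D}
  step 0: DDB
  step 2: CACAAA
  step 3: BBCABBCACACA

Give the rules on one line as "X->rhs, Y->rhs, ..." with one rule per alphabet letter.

A->CA, B->DD, C->BB, D->A

  step 2 ⇒ step 3: CACAAA ⇒ BB·CA·BB·CA·CA·CA
    A ↦ CA
    C ↦ BB
    B ↦ DD  (constrained at step 0)
    D ↦ A  (constrained at step 0)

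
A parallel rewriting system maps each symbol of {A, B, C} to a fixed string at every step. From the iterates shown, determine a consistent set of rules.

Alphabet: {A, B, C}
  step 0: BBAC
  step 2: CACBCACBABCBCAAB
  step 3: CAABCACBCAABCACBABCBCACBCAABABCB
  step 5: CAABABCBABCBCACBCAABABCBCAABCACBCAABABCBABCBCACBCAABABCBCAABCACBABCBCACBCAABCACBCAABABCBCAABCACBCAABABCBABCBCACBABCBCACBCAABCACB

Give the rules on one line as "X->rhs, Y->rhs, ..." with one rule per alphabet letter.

  step 2 ⇒ step 3: CACBCACBABCBCAAB ⇒ CA·AB·CA·CB·CA·AB·CA·CB·AB·CB·CA·CB·CA·AB·AB·CB
    A ↦ AB
    B ↦ CB
    C ↦ CA

A->AB, B->CB, C->CA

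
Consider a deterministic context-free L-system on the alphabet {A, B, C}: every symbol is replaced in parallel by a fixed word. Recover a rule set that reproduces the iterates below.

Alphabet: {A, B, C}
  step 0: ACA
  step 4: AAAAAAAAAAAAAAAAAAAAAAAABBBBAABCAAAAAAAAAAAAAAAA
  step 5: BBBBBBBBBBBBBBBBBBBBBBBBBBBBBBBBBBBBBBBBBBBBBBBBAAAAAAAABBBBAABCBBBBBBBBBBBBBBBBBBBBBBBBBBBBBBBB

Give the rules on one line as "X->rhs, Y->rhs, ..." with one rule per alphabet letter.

A->BB, B->AA, C->BC

  step 4 ⇒ step 5: AAAAAAAAAAAAAAAAAAAAAAAABBBBAABCAAAAAAAAAAAAAAAA ⇒ BB·BB·BB·BB·BB·BB·BB·BB·BB·BB·BB·BB·BB·BB·BB·BB·BB·BB·BB·BB·BB·BB·BB·BB·AA·AA·AA·AA·BB·BB·AA·BC·BB·BB·BB·BB·BB·BB·BB·BB·BB·BB·BB·BB·BB·BB·BB·BB
    A ↦ BB
    B ↦ AA
    C ↦ BC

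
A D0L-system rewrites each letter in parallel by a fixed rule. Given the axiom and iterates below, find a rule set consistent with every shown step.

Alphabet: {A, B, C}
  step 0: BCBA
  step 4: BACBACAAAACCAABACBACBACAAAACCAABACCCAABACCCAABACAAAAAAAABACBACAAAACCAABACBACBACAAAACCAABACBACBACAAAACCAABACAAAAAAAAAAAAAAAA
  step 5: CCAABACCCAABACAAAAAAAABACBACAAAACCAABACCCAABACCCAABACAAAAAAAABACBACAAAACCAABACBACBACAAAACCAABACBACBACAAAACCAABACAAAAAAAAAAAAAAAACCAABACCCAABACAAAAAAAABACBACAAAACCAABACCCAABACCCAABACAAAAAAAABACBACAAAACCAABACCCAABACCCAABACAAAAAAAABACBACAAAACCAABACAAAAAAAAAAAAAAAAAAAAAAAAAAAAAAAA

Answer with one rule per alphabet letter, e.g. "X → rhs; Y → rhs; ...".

  step 4 ⇒ step 5: BACBACAAAACCAABACBACBACAAAACCAABACCCAABACCCAABACAAAAAAAABACBACAAAACCAABACBACBACAAAACCAABACBACBACAAAACCAABACAAAAAAAAAAAAAAAA ⇒ CC·AA·BAC·CC·AA·BAC·AA·AA·AA·AA·BAC·BAC·AA·AA·CC·AA·BAC·CC·AA·BAC·CC·AA·BAC·AA·AA·AA·AA·BAC·BAC·AA·AA·CC·AA·BAC·BAC·BAC·AA·AA·CC·AA·BAC·BAC·BAC·AA·AA·CC·AA·BAC·AA·AA·AA·AA·AA·AA·AA·AA·CC·AA·BAC·CC·AA·BAC·AA·AA·AA·AA·BAC·BAC·AA·AA·CC·AA·BAC·CC·AA·BAC·CC·AA·BAC·AA·AA·AA·AA·BAC·BAC·AA·AA·CC·AA·BAC·CC·AA·BAC·CC·AA·BAC·AA·AA·AA·AA·BAC·BAC·AA·AA·CC·AA·BAC·AA·AA·AA·AA·AA·AA·AA·AA·AA·AA·AA·AA·AA·AA·AA·AA
    A ↦ AA
    B ↦ CC
    C ↦ BAC

A->AA, B->CC, C->BAC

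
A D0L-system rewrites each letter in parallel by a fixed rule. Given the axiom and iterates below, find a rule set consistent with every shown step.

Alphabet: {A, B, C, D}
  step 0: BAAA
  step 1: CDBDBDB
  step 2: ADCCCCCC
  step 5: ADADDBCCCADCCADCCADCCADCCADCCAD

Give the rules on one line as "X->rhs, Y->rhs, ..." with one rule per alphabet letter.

  step 1 ⇒ step 2: CDBDBDB ⇒ AD·C·C·C·C·C·C
    B ↦ C
    C ↦ AD
    D ↦ C
  step 0 ⇒ step 1: BAAA ⇒ C·DB·DB·DB
    A ↦ DB

A->DB, B->C, C->AD, D->C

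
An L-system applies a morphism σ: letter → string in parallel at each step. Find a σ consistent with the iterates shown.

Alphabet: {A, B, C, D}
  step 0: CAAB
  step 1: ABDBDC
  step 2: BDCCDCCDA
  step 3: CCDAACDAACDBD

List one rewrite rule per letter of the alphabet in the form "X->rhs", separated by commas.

  step 2 ⇒ step 3: BDCCDCCDA ⇒ C·CD·A·A·CD·A·A·CD·BD
    A ↦ BD
    B ↦ C
    C ↦ A
    D ↦ CD

A->BD, B->C, C->A, D->CD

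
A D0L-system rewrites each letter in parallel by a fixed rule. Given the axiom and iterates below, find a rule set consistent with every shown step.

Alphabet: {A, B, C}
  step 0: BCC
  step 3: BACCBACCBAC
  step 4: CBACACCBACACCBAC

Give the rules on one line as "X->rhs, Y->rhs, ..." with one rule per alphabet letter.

A->B, B->C, C->AC

  step 3 ⇒ step 4: BACCBACCBAC ⇒ C·B·AC·AC·C·B·AC·AC·C·B·AC
    A ↦ B
    B ↦ C
    C ↦ AC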